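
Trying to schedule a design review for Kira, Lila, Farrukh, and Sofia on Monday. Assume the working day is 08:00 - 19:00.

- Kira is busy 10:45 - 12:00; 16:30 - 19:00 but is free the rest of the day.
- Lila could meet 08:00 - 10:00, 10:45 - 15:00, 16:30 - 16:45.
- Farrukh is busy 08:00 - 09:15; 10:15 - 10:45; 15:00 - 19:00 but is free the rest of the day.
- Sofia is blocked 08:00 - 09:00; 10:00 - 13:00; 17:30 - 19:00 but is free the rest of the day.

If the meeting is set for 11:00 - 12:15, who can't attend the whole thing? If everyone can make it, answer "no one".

Kira free: 08:00-10:45, 12:00-16:30 (invert busy blocks within the working day).
Lila free: 08:00-10:00, 10:45-15:00, 16:30-16:45.
Farrukh free: 09:15-10:15, 10:45-15:00 (invert busy blocks within the working day).
Sofia free: 09:00-10:00, 13:00-17:30 (invert busy blocks within the working day).
Kira: not fully free for 11:00-12:15. Lila: free for 11:00-12:15. Farrukh: free for 11:00-12:15. Sofia: not fully free for 11:00-12:15.

Kira, Sofia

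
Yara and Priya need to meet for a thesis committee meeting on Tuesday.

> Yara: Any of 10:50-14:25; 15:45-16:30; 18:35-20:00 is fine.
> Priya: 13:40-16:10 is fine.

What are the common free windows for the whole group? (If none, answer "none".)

Yara ∩ Priya: 13:40-14:25, 15:45-16:10.

13:40-14:25, 15:45-16:10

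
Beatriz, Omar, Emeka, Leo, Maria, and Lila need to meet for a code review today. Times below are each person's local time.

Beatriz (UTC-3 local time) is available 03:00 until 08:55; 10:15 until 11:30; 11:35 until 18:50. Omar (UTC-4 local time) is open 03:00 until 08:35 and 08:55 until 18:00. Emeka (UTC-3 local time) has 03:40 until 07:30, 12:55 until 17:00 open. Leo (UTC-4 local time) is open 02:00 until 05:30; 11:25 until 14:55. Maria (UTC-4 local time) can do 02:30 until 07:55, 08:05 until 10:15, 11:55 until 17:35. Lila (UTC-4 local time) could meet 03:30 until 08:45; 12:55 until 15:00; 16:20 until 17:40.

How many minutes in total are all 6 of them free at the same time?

240

Beatriz in UTC: 06:00-11:55, 13:15-14:30, 14:35-21:50 (add 3h to convert from UTC-3).
Omar in UTC: 07:00-12:35, 12:55-22:00 (add 4h to convert from UTC-4).
Emeka in UTC: 06:40-10:30, 15:55-20:00 (add 3h to convert from UTC-3).
Leo in UTC: 06:00-09:30, 15:25-18:55 (add 4h to convert from UTC-4).
Maria in UTC: 06:30-11:55, 12:05-14:15, 15:55-21:35 (add 4h to convert from UTC-4).
Lila in UTC: 07:30-12:45, 16:55-19:00, 20:20-21:40 (add 4h to convert from UTC-4).
Beatriz ∩ Omar: 07:00-11:55, 13:15-14:30, 14:35-21:50.
Beatriz ∩ Omar ∩ Emeka: 07:00-10:30, 15:55-20:00.
Beatriz ∩ Omar ∩ Emeka ∩ Leo: 07:00-09:30, 15:55-18:55.
Beatriz ∩ Omar ∩ Emeka ∩ Leo ∩ Maria: 07:00-09:30, 15:55-18:55.
Beatriz ∩ Omar ∩ Emeka ∩ Leo ∩ Maria ∩ Lila: 07:30-09:30, 16:55-18:55.
So the common availability across everyone is 07:30-09:30, 16:55-18:55.
Summing the common windows: 120 + 120 = 240 minutes.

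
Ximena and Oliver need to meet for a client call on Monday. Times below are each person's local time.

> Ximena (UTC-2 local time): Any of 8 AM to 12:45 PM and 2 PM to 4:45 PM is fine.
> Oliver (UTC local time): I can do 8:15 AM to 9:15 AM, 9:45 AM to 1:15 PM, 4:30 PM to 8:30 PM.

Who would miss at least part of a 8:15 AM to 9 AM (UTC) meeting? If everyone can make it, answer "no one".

Ximena in UTC: 10:00-14:45, 16:00-18:45 (add 2h to convert from UTC-2).
Oliver in UTC: 08:15-09:15, 09:45-13:15, 16:30-20:30.
Ximena: not fully free for 08:15-09:00. Oliver: free for 08:15-09:00.

Ximena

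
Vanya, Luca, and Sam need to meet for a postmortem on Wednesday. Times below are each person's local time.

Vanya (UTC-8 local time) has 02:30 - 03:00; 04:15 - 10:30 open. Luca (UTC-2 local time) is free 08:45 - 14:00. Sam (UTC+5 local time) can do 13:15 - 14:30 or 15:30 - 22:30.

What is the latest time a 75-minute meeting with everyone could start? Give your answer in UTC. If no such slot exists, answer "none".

Vanya in UTC: 10:30-11:00, 12:15-18:30 (add 8h to convert from UTC-8).
Luca in UTC: 10:45-16:00 (add 2h to convert from UTC-2).
Sam in UTC: 08:15-09:30, 10:30-17:30 (subtract 5h to convert from UTC+5).
Vanya ∩ Luca: 10:45-11:00, 12:15-16:00.
Vanya ∩ Luca ∩ Sam: 10:45-11:00, 12:15-16:00.
The last common window of at least 75 minutes is 12:15-16:00; a 75-minute meeting can start as late as 14:45 and still end by 16:00.

14:45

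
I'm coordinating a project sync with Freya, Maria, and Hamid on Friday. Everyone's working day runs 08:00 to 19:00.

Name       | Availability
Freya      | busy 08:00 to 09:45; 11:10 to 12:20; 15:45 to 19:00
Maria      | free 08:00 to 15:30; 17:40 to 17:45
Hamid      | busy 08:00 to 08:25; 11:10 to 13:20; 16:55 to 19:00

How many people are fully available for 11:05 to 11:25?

Freya free: 09:45-11:10, 12:20-15:45 (invert busy blocks within the working day).
Maria free: 08:00-15:30, 17:40-17:45.
Hamid free: 08:25-11:10, 13:20-16:55 (invert busy blocks within the working day).
Maria can make the full 11:05-11:25 slot — that's 1.

1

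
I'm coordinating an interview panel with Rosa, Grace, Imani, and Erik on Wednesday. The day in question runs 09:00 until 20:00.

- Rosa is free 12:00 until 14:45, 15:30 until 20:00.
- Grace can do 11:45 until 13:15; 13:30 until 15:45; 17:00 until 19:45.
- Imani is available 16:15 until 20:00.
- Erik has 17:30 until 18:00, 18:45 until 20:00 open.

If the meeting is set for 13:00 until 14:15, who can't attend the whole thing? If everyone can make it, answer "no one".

Erik, Grace, Imani

Rosa: free for 13:00-14:15. Grace: not fully free for 13:00-14:15. Imani: not fully free for 13:00-14:15. Erik: not fully free for 13:00-14:15.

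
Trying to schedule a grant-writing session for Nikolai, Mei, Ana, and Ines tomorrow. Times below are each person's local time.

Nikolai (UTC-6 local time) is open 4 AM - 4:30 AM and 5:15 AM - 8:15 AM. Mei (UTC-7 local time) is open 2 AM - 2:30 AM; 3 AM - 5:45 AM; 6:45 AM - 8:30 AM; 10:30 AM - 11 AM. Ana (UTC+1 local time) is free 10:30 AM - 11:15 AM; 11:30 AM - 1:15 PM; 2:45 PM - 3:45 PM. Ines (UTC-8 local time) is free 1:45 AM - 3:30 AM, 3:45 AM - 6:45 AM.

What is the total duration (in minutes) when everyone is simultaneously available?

Nikolai in UTC: 10:00-10:30, 11:15-14:15 (add 6h to convert from UTC-6).
Mei in UTC: 09:00-09:30, 10:00-12:45, 13:45-15:30, 17:30-18:00 (add 7h to convert from UTC-7).
Ana in UTC: 09:30-10:15, 10:30-12:15, 13:45-14:45 (subtract 1h to convert from UTC+1).
Ines in UTC: 09:45-11:30, 11:45-14:45 (add 8h to convert from UTC-8).
Nikolai ∩ Mei: 10:00-10:30, 11:15-12:45, 13:45-14:15.
Nikolai ∩ Mei ∩ Ana: 10:00-10:15, 11:15-12:15, 13:45-14:15.
Nikolai ∩ Mei ∩ Ana ∩ Ines: 10:00-10:15, 11:15-11:30, 11:45-12:15, 13:45-14:15.
Summing the common windows: 15 + 15 + 30 + 30 = 90 minutes.

90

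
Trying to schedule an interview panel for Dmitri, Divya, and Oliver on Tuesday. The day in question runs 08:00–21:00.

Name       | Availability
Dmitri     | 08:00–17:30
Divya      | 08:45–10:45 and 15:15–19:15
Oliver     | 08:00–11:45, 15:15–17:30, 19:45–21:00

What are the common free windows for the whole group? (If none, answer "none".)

08:45-10:45, 15:15-17:30

Dmitri ∩ Divya: 08:45-10:45, 15:15-17:30.
Dmitri ∩ Divya ∩ Oliver: 08:45-10:45, 15:15-17:30.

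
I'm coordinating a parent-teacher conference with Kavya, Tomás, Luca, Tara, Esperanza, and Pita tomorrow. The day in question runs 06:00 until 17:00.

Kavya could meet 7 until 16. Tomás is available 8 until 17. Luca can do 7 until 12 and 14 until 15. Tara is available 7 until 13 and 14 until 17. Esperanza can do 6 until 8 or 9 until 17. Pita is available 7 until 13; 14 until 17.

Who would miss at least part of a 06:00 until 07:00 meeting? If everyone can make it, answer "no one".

Kavya, Luca, Pita, Tara, Tomás

Kavya: not fully free for 06:00-07:00. Tomás: not fully free for 06:00-07:00. Luca: not fully free for 06:00-07:00. Tara: not fully free for 06:00-07:00. Esperanza: free for 06:00-07:00. Pita: not fully free for 06:00-07:00.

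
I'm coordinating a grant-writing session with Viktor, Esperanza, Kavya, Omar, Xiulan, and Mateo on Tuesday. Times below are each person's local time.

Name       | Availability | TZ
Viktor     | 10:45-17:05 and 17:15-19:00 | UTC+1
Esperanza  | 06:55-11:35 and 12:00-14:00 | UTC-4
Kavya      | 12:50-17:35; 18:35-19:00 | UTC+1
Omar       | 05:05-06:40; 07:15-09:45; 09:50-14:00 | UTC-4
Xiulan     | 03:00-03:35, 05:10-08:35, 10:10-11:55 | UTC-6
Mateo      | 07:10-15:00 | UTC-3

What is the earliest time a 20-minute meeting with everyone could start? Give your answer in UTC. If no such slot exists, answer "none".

Viktor in UTC: 09:45-16:05, 16:15-18:00 (subtract 1h to convert from UTC+1).
Esperanza in UTC: 10:55-15:35, 16:00-18:00 (add 4h to convert from UTC-4).
Kavya in UTC: 11:50-16:35, 17:35-18:00 (subtract 1h to convert from UTC+1).
Omar in UTC: 09:05-10:40, 11:15-13:45, 13:50-18:00 (add 4h to convert from UTC-4).
Xiulan in UTC: 09:00-09:35, 11:10-14:35, 16:10-17:55 (add 6h to convert from UTC-6).
Mateo in UTC: 10:10-18:00 (add 3h to convert from UTC-3).
Viktor ∩ Esperanza: 10:55-15:35, 16:00-16:05, 16:15-18:00.
Viktor ∩ Esperanza ∩ Kavya: 11:50-15:35, 16:00-16:05, 16:15-16:35, 17:35-18:00.
Viktor ∩ Esperanza ∩ Kavya ∩ Omar: 11:50-13:45, 13:50-15:35, 16:00-16:05, 16:15-16:35, 17:35-18:00.
Viktor ∩ Esperanza ∩ Kavya ∩ Omar ∩ Xiulan: 11:50-13:45, 13:50-14:35, 16:15-16:35, 17:35-17:55.
Viktor ∩ Esperanza ∩ Kavya ∩ Omar ∩ Xiulan ∩ Mateo: 11:50-13:45, 13:50-14:35, 16:15-16:35, 17:35-17:55.
The first common window of at least 20 minutes is 11:50-13:45, so the earliest start is 11:50.

11:50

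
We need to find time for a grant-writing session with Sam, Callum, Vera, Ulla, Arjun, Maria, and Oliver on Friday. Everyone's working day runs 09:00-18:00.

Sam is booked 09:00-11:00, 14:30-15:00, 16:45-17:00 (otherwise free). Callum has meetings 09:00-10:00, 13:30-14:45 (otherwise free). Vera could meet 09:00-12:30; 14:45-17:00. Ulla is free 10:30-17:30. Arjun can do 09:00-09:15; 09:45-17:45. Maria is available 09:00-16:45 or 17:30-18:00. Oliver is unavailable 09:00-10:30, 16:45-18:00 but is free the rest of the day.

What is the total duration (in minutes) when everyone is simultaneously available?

195

Sam free: 11:00-14:30, 15:00-16:45, 17:00-18:00 (invert busy blocks within the working day).
Callum free: 10:00-13:30, 14:45-18:00 (invert busy blocks within the working day).
Vera free: 09:00-12:30, 14:45-17:00.
Ulla free: 10:30-17:30.
Arjun free: 09:00-09:15, 09:45-17:45.
Maria free: 09:00-16:45, 17:30-18:00.
Oliver free: 10:30-16:45 (invert busy blocks within the working day).
Sam ∩ Callum: 11:00-13:30, 15:00-16:45, 17:00-18:00.
Sam ∩ Callum ∩ Vera: 11:00-12:30, 15:00-16:45.
Sam ∩ Callum ∩ Vera ∩ Ulla: 11:00-12:30, 15:00-16:45.
Sam ∩ Callum ∩ Vera ∩ Ulla ∩ Arjun: 11:00-12:30, 15:00-16:45.
Sam ∩ Callum ∩ Vera ∩ Ulla ∩ Arjun ∩ Maria: 11:00-12:30, 15:00-16:45.
Sam ∩ Callum ∩ Vera ∩ Ulla ∩ Arjun ∩ Maria ∩ Oliver: 11:00-12:30, 15:00-16:45.
Summing the common windows: 90 + 105 = 195 minutes.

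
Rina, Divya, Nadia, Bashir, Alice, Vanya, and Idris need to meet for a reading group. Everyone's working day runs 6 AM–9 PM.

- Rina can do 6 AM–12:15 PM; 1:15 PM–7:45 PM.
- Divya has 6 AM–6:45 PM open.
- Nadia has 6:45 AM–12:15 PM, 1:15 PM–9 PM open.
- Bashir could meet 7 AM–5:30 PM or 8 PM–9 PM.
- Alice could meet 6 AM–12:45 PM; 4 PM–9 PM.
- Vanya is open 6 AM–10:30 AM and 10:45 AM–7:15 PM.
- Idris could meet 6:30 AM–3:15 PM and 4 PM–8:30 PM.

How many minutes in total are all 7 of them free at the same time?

Rina ∩ Divya: 06:00-12:15, 13:15-18:45.
Rina ∩ Divya ∩ Nadia: 06:45-12:15, 13:15-18:45.
Rina ∩ Divya ∩ Nadia ∩ Bashir: 07:00-12:15, 13:15-17:30.
Rina ∩ Divya ∩ Nadia ∩ Bashir ∩ Alice: 07:00-12:15, 16:00-17:30.
Rina ∩ Divya ∩ Nadia ∩ Bashir ∩ Alice ∩ Vanya: 07:00-10:30, 10:45-12:15, 16:00-17:30.
Rina ∩ Divya ∩ Nadia ∩ Bashir ∩ Alice ∩ Vanya ∩ Idris: 07:00-10:30, 10:45-12:15, 16:00-17:30.
Summing the common windows: 210 + 90 + 90 = 390 minutes.

390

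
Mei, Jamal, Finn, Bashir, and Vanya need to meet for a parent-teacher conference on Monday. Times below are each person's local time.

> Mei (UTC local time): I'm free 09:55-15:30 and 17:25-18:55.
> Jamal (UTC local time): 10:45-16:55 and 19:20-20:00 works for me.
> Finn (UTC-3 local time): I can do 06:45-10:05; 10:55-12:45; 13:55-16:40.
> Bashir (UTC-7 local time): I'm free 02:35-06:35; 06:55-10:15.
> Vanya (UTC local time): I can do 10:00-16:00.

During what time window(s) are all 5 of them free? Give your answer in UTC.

Mei in UTC: 09:55-15:30, 17:25-18:55.
Jamal in UTC: 10:45-16:55, 19:20-20:00.
Finn in UTC: 09:45-13:05, 13:55-15:45, 16:55-19:40 (add 3h to convert from UTC-3).
Bashir in UTC: 09:35-13:35, 13:55-17:15 (add 7h to convert from UTC-7).
Vanya in UTC: 10:00-16:00.
Mei ∩ Jamal: 10:45-15:30.
Mei ∩ Jamal ∩ Finn: 10:45-13:05, 13:55-15:30.
Mei ∩ Jamal ∩ Finn ∩ Bashir: 10:45-13:05, 13:55-15:30.
Mei ∩ Jamal ∩ Finn ∩ Bashir ∩ Vanya: 10:45-13:05, 13:55-15:30.
So the common availability across everyone is 10:45-13:05, 13:55-15:30.

10:45-13:05, 13:55-15:30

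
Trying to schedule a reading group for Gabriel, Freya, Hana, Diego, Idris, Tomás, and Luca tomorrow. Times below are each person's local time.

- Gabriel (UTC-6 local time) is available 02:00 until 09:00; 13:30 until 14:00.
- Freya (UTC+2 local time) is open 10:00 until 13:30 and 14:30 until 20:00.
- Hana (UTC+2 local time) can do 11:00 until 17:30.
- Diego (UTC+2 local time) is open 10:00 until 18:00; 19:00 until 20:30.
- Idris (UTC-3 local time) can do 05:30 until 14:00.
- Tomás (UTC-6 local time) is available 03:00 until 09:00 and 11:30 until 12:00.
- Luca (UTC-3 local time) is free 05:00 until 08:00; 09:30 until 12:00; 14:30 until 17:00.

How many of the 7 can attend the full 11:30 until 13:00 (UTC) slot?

5

Gabriel in UTC: 08:00-15:00, 19:30-20:00 (add 6h to convert from UTC-6).
Freya in UTC: 08:00-11:30, 12:30-18:00 (subtract 2h to convert from UTC+2).
Hana in UTC: 09:00-15:30 (subtract 2h to convert from UTC+2).
Diego in UTC: 08:00-16:00, 17:00-18:30 (subtract 2h to convert from UTC+2).
Idris in UTC: 08:30-17:00 (add 3h to convert from UTC-3).
Tomás in UTC: 09:00-15:00, 17:30-18:00 (add 6h to convert from UTC-6).
Luca in UTC: 08:00-11:00, 12:30-15:00, 17:30-20:00 (add 3h to convert from UTC-3).
Gabriel, Hana, Diego, Idris, and Tomás can make the full 11:30-13:00 slot — that's 5.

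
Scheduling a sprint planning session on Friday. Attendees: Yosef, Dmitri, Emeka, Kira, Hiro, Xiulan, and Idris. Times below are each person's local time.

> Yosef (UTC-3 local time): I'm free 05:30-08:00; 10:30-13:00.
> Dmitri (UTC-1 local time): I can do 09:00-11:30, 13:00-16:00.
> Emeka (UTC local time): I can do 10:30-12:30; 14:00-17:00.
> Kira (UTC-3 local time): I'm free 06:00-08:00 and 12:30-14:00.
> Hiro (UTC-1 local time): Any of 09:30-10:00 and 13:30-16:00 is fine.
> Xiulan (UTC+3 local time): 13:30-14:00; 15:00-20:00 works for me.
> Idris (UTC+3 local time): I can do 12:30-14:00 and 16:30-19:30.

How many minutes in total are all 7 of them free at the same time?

Yosef in UTC: 08:30-11:00, 13:30-16:00 (add 3h to convert from UTC-3).
Dmitri in UTC: 10:00-12:30, 14:00-17:00 (add 1h to convert from UTC-1).
Emeka in UTC: 10:30-12:30, 14:00-17:00.
Kira in UTC: 09:00-11:00, 15:30-17:00 (add 3h to convert from UTC-3).
Hiro in UTC: 10:30-11:00, 14:30-17:00 (add 1h to convert from UTC-1).
Xiulan in UTC: 10:30-11:00, 12:00-17:00 (subtract 3h to convert from UTC+3).
Idris in UTC: 09:30-11:00, 13:30-16:30 (subtract 3h to convert from UTC+3).
Yosef ∩ Dmitri: 10:00-11:00, 14:00-16:00.
Yosef ∩ Dmitri ∩ Emeka: 10:30-11:00, 14:00-16:00.
Yosef ∩ Dmitri ∩ Emeka ∩ Kira: 10:30-11:00, 15:30-16:00.
Yosef ∩ Dmitri ∩ Emeka ∩ Kira ∩ Hiro: 10:30-11:00, 15:30-16:00.
Yosef ∩ Dmitri ∩ Emeka ∩ Kira ∩ Hiro ∩ Xiulan: 10:30-11:00, 15:30-16:00.
Yosef ∩ Dmitri ∩ Emeka ∩ Kira ∩ Hiro ∩ Xiulan ∩ Idris: 10:30-11:00, 15:30-16:00.
So the common availability across everyone is 10:30-11:00, 15:30-16:00.
Summing the common windows: 30 + 30 = 60 minutes.

60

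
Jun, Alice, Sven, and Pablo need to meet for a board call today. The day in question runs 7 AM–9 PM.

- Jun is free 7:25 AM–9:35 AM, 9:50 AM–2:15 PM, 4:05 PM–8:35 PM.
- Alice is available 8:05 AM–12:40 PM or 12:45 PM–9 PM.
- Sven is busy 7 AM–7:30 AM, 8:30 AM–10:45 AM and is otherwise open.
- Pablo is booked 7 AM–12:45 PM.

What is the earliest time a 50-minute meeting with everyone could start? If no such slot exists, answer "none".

Jun free: 07:25-09:35, 09:50-14:15, 16:05-20:35.
Alice free: 08:05-12:40, 12:45-21:00.
Sven free: 07:30-08:30, 10:45-21:00 (invert busy blocks within the working day).
Pablo free: 12:45-21:00 (invert busy blocks within the working day).
Jun ∩ Alice: 08:05-09:35, 09:50-12:40, 12:45-14:15, 16:05-20:35.
Jun ∩ Alice ∩ Sven: 08:05-08:30, 10:45-12:40, 12:45-14:15, 16:05-20:35.
Jun ∩ Alice ∩ Sven ∩ Pablo: 12:45-14:15, 16:05-20:35.
So the common availability across everyone is 12:45-14:15, 16:05-20:35.
The first common window of at least 50 minutes is 12:45-14:15, so the earliest start is 12:45.

12:45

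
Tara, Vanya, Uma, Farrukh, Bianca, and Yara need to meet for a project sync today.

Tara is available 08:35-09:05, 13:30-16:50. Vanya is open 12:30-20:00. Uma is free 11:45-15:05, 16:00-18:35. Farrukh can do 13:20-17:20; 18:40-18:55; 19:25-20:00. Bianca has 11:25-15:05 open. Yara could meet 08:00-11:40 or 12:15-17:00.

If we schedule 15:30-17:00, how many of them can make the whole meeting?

Vanya, Farrukh, and Yara can make the full 15:30-17:00 slot — that's 3.

3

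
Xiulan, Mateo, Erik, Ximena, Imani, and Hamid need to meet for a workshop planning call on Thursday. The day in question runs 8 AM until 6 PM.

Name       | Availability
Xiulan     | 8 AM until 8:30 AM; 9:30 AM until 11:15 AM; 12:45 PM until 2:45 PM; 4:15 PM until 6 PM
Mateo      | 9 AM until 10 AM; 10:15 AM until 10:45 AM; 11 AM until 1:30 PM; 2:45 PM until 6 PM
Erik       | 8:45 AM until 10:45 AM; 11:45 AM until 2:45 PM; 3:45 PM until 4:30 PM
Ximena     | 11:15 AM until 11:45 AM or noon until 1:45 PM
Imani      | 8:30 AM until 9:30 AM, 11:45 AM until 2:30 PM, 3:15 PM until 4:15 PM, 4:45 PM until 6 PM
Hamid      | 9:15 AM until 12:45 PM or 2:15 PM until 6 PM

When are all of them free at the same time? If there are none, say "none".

Xiulan ∩ Mateo: 09:30-10:00, 10:15-10:45, 11:00-11:15, 12:45-13:30, 16:15-18:00.
Xiulan ∩ Mateo ∩ Erik: 09:30-10:00, 10:15-10:45, 12:45-13:30, 16:15-16:30.
Xiulan ∩ Mateo ∩ Erik ∩ Ximena: 12:45-13:30.
Xiulan ∩ Mateo ∩ Erik ∩ Ximena ∩ Imani: 12:45-13:30.
Xiulan ∩ Mateo ∩ Erik ∩ Ximena ∩ Imani ∩ Hamid: ∅.
There is no time when everyone is free.

none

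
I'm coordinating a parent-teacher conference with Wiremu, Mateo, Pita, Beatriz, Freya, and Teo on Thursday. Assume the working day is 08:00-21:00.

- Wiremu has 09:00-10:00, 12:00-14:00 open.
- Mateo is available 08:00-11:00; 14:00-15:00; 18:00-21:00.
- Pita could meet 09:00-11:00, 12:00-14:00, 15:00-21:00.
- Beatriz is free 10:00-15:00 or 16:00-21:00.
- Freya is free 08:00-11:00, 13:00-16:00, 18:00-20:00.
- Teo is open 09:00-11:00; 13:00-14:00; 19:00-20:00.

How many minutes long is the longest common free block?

0

Wiremu ∩ Mateo: 09:00-10:00.
Wiremu ∩ Mateo ∩ Pita: 09:00-10:00.
Wiremu ∩ Mateo ∩ Pita ∩ Beatriz: ∅.
Wiremu ∩ Mateo ∩ Pita ∩ Beatriz ∩ Freya: ∅.
Wiremu ∩ Mateo ∩ Pita ∩ Beatriz ∩ Freya ∩ Teo: ∅.
There is no time when everyone is free.
No common window exists, so the longest block is 0 minutes.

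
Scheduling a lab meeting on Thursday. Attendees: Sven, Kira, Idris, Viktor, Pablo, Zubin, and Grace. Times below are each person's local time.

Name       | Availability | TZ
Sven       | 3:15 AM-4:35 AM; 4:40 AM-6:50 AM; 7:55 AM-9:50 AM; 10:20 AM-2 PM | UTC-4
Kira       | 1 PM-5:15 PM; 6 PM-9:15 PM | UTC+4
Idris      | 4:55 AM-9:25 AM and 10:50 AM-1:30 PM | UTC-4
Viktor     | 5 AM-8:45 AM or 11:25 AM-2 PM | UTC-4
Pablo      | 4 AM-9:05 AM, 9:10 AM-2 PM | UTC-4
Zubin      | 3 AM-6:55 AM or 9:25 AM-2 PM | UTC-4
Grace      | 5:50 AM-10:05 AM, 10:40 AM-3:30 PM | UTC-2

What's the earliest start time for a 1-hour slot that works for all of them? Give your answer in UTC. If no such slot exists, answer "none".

09:00

Sven in UTC: 07:15-08:35, 08:40-10:50, 11:55-13:50, 14:20-18:00 (add 4h to convert from UTC-4).
Kira in UTC: 09:00-13:15, 14:00-17:15 (subtract 4h to convert from UTC+4).
Idris in UTC: 08:55-13:25, 14:50-17:30 (add 4h to convert from UTC-4).
Viktor in UTC: 09:00-12:45, 15:25-18:00 (add 4h to convert from UTC-4).
Pablo in UTC: 08:00-13:05, 13:10-18:00 (add 4h to convert from UTC-4).
Zubin in UTC: 07:00-10:55, 13:25-18:00 (add 4h to convert from UTC-4).
Grace in UTC: 07:50-12:05, 12:40-17:30 (add 2h to convert from UTC-2).
Sven ∩ Kira: 09:00-10:50, 11:55-13:15, 14:20-17:15.
Sven ∩ Kira ∩ Idris: 09:00-10:50, 11:55-13:15, 14:50-17:15.
Sven ∩ Kira ∩ Idris ∩ Viktor: 09:00-10:50, 11:55-12:45, 15:25-17:15.
Sven ∩ Kira ∩ Idris ∩ Viktor ∩ Pablo: 09:00-10:50, 11:55-12:45, 15:25-17:15.
Sven ∩ Kira ∩ Idris ∩ Viktor ∩ Pablo ∩ Zubin: 09:00-10:50, 15:25-17:15.
Sven ∩ Kira ∩ Idris ∩ Viktor ∩ Pablo ∩ Zubin ∩ Grace: 09:00-10:50, 15:25-17:15.
The first common window of at least 60 minutes is 09:00-10:50, so the earliest start is 09:00.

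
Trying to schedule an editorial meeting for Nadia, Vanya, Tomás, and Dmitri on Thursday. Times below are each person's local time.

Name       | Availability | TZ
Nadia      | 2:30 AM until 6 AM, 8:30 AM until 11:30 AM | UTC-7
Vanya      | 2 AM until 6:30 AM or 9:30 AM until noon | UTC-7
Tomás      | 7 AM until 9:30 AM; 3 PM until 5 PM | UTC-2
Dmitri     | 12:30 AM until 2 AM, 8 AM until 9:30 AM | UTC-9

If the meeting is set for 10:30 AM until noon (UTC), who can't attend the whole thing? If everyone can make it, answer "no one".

Dmitri, Tomás

Nadia in UTC: 09:30-13:00, 15:30-18:30 (add 7h to convert from UTC-7).
Vanya in UTC: 09:00-13:30, 16:30-19:00 (add 7h to convert from UTC-7).
Tomás in UTC: 09:00-11:30, 17:00-19:00 (add 2h to convert from UTC-2).
Dmitri in UTC: 09:30-11:00, 17:00-18:30 (add 9h to convert from UTC-9).
Nadia: free for 10:30-12:00. Vanya: free for 10:30-12:00. Tomás: not fully free for 10:30-12:00. Dmitri: not fully free for 10:30-12:00.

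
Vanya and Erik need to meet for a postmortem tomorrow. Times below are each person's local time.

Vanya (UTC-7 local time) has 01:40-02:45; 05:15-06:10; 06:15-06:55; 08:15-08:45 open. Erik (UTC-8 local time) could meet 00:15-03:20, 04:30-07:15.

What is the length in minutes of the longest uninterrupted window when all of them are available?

Vanya in UTC: 08:40-09:45, 12:15-13:10, 13:15-13:55, 15:15-15:45 (add 7h to convert from UTC-7).
Erik in UTC: 08:15-11:20, 12:30-15:15 (add 8h to convert from UTC-8).
Vanya ∩ Erik: 08:40-09:45, 12:30-13:10, 13:15-13:55.
The longest is 08:40-09:45 at 65 minutes.

65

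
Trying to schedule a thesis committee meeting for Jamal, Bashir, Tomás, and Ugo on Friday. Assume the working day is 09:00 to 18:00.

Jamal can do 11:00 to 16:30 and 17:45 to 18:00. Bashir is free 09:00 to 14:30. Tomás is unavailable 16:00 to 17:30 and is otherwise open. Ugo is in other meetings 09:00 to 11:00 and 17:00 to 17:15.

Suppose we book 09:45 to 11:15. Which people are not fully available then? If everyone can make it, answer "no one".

Jamal free: 11:00-16:30, 17:45-18:00.
Bashir free: 09:00-14:30.
Tomás free: 09:00-16:00, 17:30-18:00 (invert busy blocks within the working day).
Ugo free: 11:00-17:00, 17:15-18:00 (invert busy blocks within the working day).
Jamal: not fully free for 09:45-11:15. Bashir: free for 09:45-11:15. Tomás: free for 09:45-11:15. Ugo: not fully free for 09:45-11:15.

Jamal, Ugo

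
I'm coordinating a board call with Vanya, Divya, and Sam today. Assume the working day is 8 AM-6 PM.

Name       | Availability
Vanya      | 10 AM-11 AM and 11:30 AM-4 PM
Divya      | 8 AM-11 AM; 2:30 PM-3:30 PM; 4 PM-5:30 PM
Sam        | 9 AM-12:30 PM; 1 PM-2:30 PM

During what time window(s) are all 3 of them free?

Vanya ∩ Divya: 10:00-11:00, 14:30-15:30.
Vanya ∩ Divya ∩ Sam: 10:00-11:00.
So the common availability across everyone is 10:00-11:00.

10:00-11:00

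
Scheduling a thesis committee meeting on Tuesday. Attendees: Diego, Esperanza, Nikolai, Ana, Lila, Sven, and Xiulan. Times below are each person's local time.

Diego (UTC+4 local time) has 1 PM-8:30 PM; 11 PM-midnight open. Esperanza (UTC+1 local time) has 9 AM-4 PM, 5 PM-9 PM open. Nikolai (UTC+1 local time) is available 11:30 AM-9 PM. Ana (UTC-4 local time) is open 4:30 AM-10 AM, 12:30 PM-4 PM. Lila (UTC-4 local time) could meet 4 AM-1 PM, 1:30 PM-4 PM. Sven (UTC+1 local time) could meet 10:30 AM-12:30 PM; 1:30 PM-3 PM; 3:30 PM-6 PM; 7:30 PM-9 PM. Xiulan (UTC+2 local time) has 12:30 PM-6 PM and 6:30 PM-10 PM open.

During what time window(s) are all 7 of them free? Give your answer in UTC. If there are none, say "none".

10:30-11:30, 12:30-14:00, 19:00-20:00

Diego in UTC: 09:00-16:30, 19:00-20:00 (subtract 4h to convert from UTC+4).
Esperanza in UTC: 08:00-15:00, 16:00-20:00 (subtract 1h to convert from UTC+1).
Nikolai in UTC: 10:30-20:00 (subtract 1h to convert from UTC+1).
Ana in UTC: 08:30-14:00, 16:30-20:00 (add 4h to convert from UTC-4).
Lila in UTC: 08:00-17:00, 17:30-20:00 (add 4h to convert from UTC-4).
Sven in UTC: 09:30-11:30, 12:30-14:00, 14:30-17:00, 18:30-20:00 (subtract 1h to convert from UTC+1).
Xiulan in UTC: 10:30-16:00, 16:30-20:00 (subtract 2h to convert from UTC+2).
Diego ∩ Esperanza: 09:00-15:00, 16:00-16:30, 19:00-20:00.
Diego ∩ Esperanza ∩ Nikolai: 10:30-15:00, 16:00-16:30, 19:00-20:00.
Diego ∩ Esperanza ∩ Nikolai ∩ Ana: 10:30-14:00, 19:00-20:00.
Diego ∩ Esperanza ∩ Nikolai ∩ Ana ∩ Lila: 10:30-14:00, 19:00-20:00.
Diego ∩ Esperanza ∩ Nikolai ∩ Ana ∩ Lila ∩ Sven: 10:30-11:30, 12:30-14:00, 19:00-20:00.
Diego ∩ Esperanza ∩ Nikolai ∩ Ana ∩ Lila ∩ Sven ∩ Xiulan: 10:30-11:30, 12:30-14:00, 19:00-20:00.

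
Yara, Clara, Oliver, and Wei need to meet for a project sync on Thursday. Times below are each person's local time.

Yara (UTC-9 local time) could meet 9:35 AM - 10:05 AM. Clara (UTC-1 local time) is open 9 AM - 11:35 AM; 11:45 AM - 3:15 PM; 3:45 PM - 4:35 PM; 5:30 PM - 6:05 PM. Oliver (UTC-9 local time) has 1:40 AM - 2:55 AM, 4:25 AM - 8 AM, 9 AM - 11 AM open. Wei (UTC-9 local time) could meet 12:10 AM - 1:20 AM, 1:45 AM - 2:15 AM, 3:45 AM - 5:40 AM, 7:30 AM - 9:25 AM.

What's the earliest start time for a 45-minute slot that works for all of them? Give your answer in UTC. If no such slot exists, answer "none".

none

Yara in UTC: 18:35-19:05 (add 9h to convert from UTC-9).
Clara in UTC: 10:00-12:35, 12:45-16:15, 16:45-17:35, 18:30-19:05 (add 1h to convert from UTC-1).
Oliver in UTC: 10:40-11:55, 13:25-17:00, 18:00-20:00 (add 9h to convert from UTC-9).
Wei in UTC: 09:10-10:20, 10:45-11:15, 12:45-14:40, 16:30-18:25 (add 9h to convert from UTC-9).
Yara ∩ Clara: 18:35-19:05.
Yara ∩ Clara ∩ Oliver: 18:35-19:05.
Yara ∩ Clara ∩ Oliver ∩ Wei: ∅.
There is no time when everyone is free.
No common window is at least 45 minutes long.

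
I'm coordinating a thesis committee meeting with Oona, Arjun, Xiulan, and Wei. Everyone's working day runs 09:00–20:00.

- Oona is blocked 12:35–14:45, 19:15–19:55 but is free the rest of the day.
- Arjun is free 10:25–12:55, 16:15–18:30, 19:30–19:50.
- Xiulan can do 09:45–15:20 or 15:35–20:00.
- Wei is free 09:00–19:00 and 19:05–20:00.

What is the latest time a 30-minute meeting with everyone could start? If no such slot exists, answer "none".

18:00

Oona free: 09:00-12:35, 14:45-19:15, 19:55-20:00 (invert busy blocks within the working day).
Arjun free: 10:25-12:55, 16:15-18:30, 19:30-19:50.
Xiulan free: 09:45-15:20, 15:35-20:00.
Wei free: 09:00-19:00, 19:05-20:00.
Oona ∩ Arjun: 10:25-12:35, 16:15-18:30.
Oona ∩ Arjun ∩ Xiulan: 10:25-12:35, 16:15-18:30.
Oona ∩ Arjun ∩ Xiulan ∩ Wei: 10:25-12:35, 16:15-18:30.
Those are the intersection windows.
The last common window of at least 30 minutes is 16:15-18:30; a 30-minute meeting can start as late as 18:00 and still end by 18:30.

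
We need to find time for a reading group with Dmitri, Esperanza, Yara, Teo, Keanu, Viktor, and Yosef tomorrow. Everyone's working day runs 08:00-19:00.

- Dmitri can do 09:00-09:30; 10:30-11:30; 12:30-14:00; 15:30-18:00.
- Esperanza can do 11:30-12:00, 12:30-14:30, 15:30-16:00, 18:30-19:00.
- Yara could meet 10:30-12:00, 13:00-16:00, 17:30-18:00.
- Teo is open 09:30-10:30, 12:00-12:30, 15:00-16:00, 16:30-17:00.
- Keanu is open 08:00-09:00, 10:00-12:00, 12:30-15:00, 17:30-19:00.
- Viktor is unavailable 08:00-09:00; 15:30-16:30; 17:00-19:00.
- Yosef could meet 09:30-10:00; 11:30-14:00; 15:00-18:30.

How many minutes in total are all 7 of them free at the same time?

0

Dmitri free: 09:00-09:30, 10:30-11:30, 12:30-14:00, 15:30-18:00.
Esperanza free: 11:30-12:00, 12:30-14:30, 15:30-16:00, 18:30-19:00.
Yara free: 10:30-12:00, 13:00-16:00, 17:30-18:00.
Teo free: 09:30-10:30, 12:00-12:30, 15:00-16:00, 16:30-17:00.
Keanu free: 08:00-09:00, 10:00-12:00, 12:30-15:00, 17:30-19:00.
Viktor free: 09:00-15:30, 16:30-17:00 (invert busy blocks within the working day).
Yosef free: 09:30-10:00, 11:30-14:00, 15:00-18:30.
Dmitri ∩ Esperanza: 12:30-14:00, 15:30-16:00.
Dmitri ∩ Esperanza ∩ Yara: 13:00-14:00, 15:30-16:00.
Dmitri ∩ Esperanza ∩ Yara ∩ Teo: 15:30-16:00.
Dmitri ∩ Esperanza ∩ Yara ∩ Teo ∩ Keanu: ∅.
Dmitri ∩ Esperanza ∩ Yara ∩ Teo ∩ Keanu ∩ Viktor: ∅.
Dmitri ∩ Esperanza ∩ Yara ∩ Teo ∩ Keanu ∩ Viktor ∩ Yosef: ∅.
There is no time when everyone is free.
There is no common window, so the total is 0 minutes.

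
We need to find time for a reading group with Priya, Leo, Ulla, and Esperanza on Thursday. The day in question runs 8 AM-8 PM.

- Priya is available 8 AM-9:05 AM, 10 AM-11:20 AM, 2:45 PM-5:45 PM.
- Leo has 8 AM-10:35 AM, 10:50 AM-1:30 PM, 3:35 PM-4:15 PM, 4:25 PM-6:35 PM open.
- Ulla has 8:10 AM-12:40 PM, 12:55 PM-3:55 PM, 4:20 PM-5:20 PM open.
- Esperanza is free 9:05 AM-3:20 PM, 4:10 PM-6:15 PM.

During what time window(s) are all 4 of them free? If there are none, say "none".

Priya ∩ Leo: 08:00-09:05, 10:00-10:35, 10:50-11:20, 15:35-16:15, 16:25-17:45.
Priya ∩ Leo ∩ Ulla: 08:10-09:05, 10:00-10:35, 10:50-11:20, 15:35-15:55, 16:25-17:20.
Priya ∩ Leo ∩ Ulla ∩ Esperanza: 10:00-10:35, 10:50-11:20, 16:25-17:20.
So the common availability across everyone is 10:00-10:35, 10:50-11:20, 16:25-17:20.

10:00-10:35, 10:50-11:20, 16:25-17:20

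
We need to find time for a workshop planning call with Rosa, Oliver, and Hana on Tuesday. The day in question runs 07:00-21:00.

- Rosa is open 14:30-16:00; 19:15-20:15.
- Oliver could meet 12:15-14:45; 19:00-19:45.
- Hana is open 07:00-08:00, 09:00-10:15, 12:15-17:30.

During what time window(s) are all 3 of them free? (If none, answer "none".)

Rosa ∩ Oliver: 14:30-14:45, 19:15-19:45.
Rosa ∩ Oliver ∩ Hana: 14:30-14:45.

14:30-14:45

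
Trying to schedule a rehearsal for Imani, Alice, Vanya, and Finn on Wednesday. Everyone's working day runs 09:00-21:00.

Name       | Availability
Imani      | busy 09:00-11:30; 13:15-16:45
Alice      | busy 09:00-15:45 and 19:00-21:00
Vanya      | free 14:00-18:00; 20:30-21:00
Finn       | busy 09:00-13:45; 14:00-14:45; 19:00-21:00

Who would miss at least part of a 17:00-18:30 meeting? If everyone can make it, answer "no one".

Imani free: 11:30-13:15, 16:45-21:00 (invert busy blocks within the working day).
Alice free: 15:45-19:00 (invert busy blocks within the working day).
Vanya free: 14:00-18:00, 20:30-21:00.
Finn free: 13:45-14:00, 14:45-19:00 (invert busy blocks within the working day).
Imani: free for 17:00-18:30. Alice: free for 17:00-18:30. Vanya: not fully free for 17:00-18:30. Finn: free for 17:00-18:30.

Vanya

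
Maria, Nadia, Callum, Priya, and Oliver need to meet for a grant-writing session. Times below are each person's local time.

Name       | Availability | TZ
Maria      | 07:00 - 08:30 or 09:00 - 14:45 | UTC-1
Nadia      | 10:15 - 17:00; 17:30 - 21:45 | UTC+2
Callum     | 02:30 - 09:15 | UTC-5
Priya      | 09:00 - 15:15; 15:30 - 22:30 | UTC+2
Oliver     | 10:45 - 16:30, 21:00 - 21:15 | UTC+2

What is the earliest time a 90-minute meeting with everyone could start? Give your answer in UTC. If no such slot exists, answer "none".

10:00

Maria in UTC: 08:00-09:30, 10:00-15:45 (add 1h to convert from UTC-1).
Nadia in UTC: 08:15-15:00, 15:30-19:45 (subtract 2h to convert from UTC+2).
Callum in UTC: 07:30-14:15 (add 5h to convert from UTC-5).
Priya in UTC: 07:00-13:15, 13:30-20:30 (subtract 2h to convert from UTC+2).
Oliver in UTC: 08:45-14:30, 19:00-19:15 (subtract 2h to convert from UTC+2).
Maria ∩ Nadia: 08:15-09:30, 10:00-15:00, 15:30-15:45.
Maria ∩ Nadia ∩ Callum: 08:15-09:30, 10:00-14:15.
Maria ∩ Nadia ∩ Callum ∩ Priya: 08:15-09:30, 10:00-13:15, 13:30-14:15.
Maria ∩ Nadia ∩ Callum ∩ Priya ∩ Oliver: 08:45-09:30, 10:00-13:15, 13:30-14:15.
Those are the intersection windows.
The first common window of at least 90 minutes is 10:00-13:15, so the earliest start is 10:00.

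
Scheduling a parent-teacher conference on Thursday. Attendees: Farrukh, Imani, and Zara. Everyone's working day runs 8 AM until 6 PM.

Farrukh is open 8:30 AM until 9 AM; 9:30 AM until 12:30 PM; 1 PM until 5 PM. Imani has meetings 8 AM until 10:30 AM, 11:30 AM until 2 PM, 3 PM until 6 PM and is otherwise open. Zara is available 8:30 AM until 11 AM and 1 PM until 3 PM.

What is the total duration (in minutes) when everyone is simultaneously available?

90

Farrukh free: 08:30-09:00, 09:30-12:30, 13:00-17:00.
Imani free: 10:30-11:30, 14:00-15:00 (invert busy blocks within the working day).
Zara free: 08:30-11:00, 13:00-15:00.
Farrukh ∩ Imani: 10:30-11:30, 14:00-15:00.
Farrukh ∩ Imani ∩ Zara: 10:30-11:00, 14:00-15:00.
Summing the common windows: 30 + 60 = 90 minutes.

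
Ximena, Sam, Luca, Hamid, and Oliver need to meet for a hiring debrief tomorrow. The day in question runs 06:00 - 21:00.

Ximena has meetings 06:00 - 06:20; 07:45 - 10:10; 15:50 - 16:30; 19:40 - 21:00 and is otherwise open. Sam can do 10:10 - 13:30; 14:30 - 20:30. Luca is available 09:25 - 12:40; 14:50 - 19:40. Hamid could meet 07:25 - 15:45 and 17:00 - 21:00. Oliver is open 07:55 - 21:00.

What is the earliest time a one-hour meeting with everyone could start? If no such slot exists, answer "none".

Ximena free: 06:20-07:45, 10:10-15:50, 16:30-19:40 (invert busy blocks within the working day).
Sam free: 10:10-13:30, 14:30-20:30.
Luca free: 09:25-12:40, 14:50-19:40.
Hamid free: 07:25-15:45, 17:00-21:00.
Oliver free: 07:55-21:00.
Ximena ∩ Sam: 10:10-13:30, 14:30-15:50, 16:30-19:40.
Ximena ∩ Sam ∩ Luca: 10:10-12:40, 14:50-15:50, 16:30-19:40.
Ximena ∩ Sam ∩ Luca ∩ Hamid: 10:10-12:40, 14:50-15:45, 17:00-19:40.
Ximena ∩ Sam ∩ Luca ∩ Hamid ∩ Oliver: 10:10-12:40, 14:50-15:45, 17:00-19:40.
The first common window of at least 60 minutes is 10:10-12:40, so the earliest start is 10:10.

10:10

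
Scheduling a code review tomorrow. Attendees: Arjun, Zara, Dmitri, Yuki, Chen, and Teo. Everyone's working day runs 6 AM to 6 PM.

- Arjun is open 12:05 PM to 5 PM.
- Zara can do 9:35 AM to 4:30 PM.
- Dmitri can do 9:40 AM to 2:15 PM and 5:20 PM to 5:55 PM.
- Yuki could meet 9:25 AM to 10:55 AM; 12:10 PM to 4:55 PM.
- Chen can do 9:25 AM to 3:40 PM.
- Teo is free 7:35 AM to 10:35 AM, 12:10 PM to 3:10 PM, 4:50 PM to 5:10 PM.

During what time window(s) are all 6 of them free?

12:10-14:15

Arjun ∩ Zara: 12:05-16:30.
Arjun ∩ Zara ∩ Dmitri: 12:05-14:15.
Arjun ∩ Zara ∩ Dmitri ∩ Yuki: 12:10-14:15.
Arjun ∩ Zara ∩ Dmitri ∩ Yuki ∩ Chen: 12:10-14:15.
Arjun ∩ Zara ∩ Dmitri ∩ Yuki ∩ Chen ∩ Teo: 12:10-14:15.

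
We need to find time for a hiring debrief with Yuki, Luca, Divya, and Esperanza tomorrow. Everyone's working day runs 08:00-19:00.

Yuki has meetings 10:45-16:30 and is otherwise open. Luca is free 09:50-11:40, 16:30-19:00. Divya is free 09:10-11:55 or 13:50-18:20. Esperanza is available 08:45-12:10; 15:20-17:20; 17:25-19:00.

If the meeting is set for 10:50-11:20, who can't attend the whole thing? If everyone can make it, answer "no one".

Yuki free: 08:00-10:45, 16:30-19:00 (invert busy blocks within the working day).
Luca free: 09:50-11:40, 16:30-19:00.
Divya free: 09:10-11:55, 13:50-18:20.
Esperanza free: 08:45-12:10, 15:20-17:20, 17:25-19:00.
Yuki: not fully free for 10:50-11:20. Luca: free for 10:50-11:20. Divya: free for 10:50-11:20. Esperanza: free for 10:50-11:20.

Yuki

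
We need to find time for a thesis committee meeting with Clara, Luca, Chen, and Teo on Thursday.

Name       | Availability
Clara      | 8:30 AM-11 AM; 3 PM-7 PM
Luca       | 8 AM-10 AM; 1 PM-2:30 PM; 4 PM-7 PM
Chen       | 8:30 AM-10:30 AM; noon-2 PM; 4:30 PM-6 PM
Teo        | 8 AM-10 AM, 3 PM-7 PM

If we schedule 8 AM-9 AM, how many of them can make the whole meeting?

2

Luca and Teo can make the full 08:00-09:00 slot — that's 2.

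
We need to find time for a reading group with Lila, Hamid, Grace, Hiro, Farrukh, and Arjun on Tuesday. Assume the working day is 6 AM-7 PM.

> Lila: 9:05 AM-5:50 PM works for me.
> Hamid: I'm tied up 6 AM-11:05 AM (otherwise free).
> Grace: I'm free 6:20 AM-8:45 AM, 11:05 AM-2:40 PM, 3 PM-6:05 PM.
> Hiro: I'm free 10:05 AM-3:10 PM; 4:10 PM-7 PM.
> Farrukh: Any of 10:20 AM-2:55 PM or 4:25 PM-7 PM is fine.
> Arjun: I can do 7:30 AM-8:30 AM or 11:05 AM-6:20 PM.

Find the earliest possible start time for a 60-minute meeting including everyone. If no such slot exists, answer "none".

Lila free: 09:05-17:50.
Hamid free: 11:05-19:00 (invert busy blocks within the working day).
Grace free: 06:20-08:45, 11:05-14:40, 15:00-18:05.
Hiro free: 10:05-15:10, 16:10-19:00.
Farrukh free: 10:20-14:55, 16:25-19:00.
Arjun free: 07:30-08:30, 11:05-18:20.
Lila ∩ Hamid: 11:05-17:50.
Lila ∩ Hamid ∩ Grace: 11:05-14:40, 15:00-17:50.
Lila ∩ Hamid ∩ Grace ∩ Hiro: 11:05-14:40, 15:00-15:10, 16:10-17:50.
Lila ∩ Hamid ∩ Grace ∩ Hiro ∩ Farrukh: 11:05-14:40, 16:25-17:50.
Lila ∩ Hamid ∩ Grace ∩ Hiro ∩ Farrukh ∩ Arjun: 11:05-14:40, 16:25-17:50.
The first common window of at least 60 minutes is 11:05-14:40, so the earliest start is 11:05.

11:05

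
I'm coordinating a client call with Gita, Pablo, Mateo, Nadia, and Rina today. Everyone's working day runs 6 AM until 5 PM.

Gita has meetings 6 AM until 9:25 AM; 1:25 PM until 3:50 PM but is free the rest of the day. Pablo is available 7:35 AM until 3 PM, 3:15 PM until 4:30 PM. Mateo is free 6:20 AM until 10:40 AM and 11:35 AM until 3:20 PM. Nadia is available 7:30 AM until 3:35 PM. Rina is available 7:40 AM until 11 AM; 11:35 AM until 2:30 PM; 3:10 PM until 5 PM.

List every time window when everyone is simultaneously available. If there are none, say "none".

Gita free: 09:25-13:25, 15:50-17:00 (invert busy blocks within the working day).
Pablo free: 07:35-15:00, 15:15-16:30.
Mateo free: 06:20-10:40, 11:35-15:20.
Nadia free: 07:30-15:35.
Rina free: 07:40-11:00, 11:35-14:30, 15:10-17:00.
Gita ∩ Pablo: 09:25-13:25, 15:50-16:30.
Gita ∩ Pablo ∩ Mateo: 09:25-10:40, 11:35-13:25.
Gita ∩ Pablo ∩ Mateo ∩ Nadia: 09:25-10:40, 11:35-13:25.
Gita ∩ Pablo ∩ Mateo ∩ Nadia ∩ Rina: 09:25-10:40, 11:35-13:25.

09:25-10:40, 11:35-13:25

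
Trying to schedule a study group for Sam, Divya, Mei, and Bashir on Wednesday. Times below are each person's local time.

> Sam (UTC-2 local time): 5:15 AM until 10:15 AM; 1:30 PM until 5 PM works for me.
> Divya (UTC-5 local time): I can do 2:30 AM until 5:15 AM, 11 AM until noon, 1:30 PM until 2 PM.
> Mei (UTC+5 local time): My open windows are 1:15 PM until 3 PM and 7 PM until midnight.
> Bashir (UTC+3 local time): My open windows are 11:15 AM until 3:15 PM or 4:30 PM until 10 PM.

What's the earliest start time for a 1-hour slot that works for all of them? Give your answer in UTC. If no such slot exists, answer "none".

Sam in UTC: 07:15-12:15, 15:30-19:00 (add 2h to convert from UTC-2).
Divya in UTC: 07:30-10:15, 16:00-17:00, 18:30-19:00 (add 5h to convert from UTC-5).
Mei in UTC: 08:15-10:00, 14:00-19:00 (subtract 5h to convert from UTC+5).
Bashir in UTC: 08:15-12:15, 13:30-19:00 (subtract 3h to convert from UTC+3).
Sam ∩ Divya: 07:30-10:15, 16:00-17:00, 18:30-19:00.
Sam ∩ Divya ∩ Mei: 08:15-10:00, 16:00-17:00, 18:30-19:00.
Sam ∩ Divya ∩ Mei ∩ Bashir: 08:15-10:00, 16:00-17:00, 18:30-19:00.
Those are the intersection windows.
The first common window of at least 60 minutes is 08:15-10:00, so the earliest start is 08:15.

08:15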